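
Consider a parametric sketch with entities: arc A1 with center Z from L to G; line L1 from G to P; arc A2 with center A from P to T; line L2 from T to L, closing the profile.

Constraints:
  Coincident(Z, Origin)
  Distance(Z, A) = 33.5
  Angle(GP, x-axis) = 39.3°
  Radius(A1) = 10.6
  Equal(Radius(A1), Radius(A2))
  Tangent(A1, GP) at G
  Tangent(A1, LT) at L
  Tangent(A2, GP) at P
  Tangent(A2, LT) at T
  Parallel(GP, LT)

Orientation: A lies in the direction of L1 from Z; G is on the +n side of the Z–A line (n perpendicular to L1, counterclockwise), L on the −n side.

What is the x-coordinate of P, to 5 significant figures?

19.210

Tangency of A1 to both parallel lines with radius 10.6 puts G and L at Z ± 10.6·n: G = (-6.7138, 8.2027), L = (6.7138, -8.2027). Equal radii place P and T the same way about A: P = A + 10.6·n = (19.210, 29.421), T = A − 10.6·n = (32.637, 13.016). So P.x = 19.210.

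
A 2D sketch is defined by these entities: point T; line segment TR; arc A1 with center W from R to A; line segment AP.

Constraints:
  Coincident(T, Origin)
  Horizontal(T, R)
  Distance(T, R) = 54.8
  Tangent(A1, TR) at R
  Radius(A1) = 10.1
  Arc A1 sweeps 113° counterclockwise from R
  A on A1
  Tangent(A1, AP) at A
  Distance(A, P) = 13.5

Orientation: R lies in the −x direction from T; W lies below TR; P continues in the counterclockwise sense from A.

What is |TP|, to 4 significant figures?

64.50

T is at the origin; T and R share the same y with |TR| = 54.8 and R on the −x side, so R = (-54.80, 0.000). The tangent condition forces WR to be normal to TR, so W = R + (0, -10.1) = (-54.80, -10.10). On A1, R sits at bearing 90° from W; a 113° counterclockwise sweep puts A at bearing 203°, so A = W + 10.1·(cos 203°, sin 203°) = (-64.10, -14.05). Since A1 is tangent to AP there, WA ⟂ AP, so AP runs along (−sin 203°, cos 203°); with |AP| = 13.5, P = (-58.82, -26.47). Then |TP| = |P − T| = 64.50.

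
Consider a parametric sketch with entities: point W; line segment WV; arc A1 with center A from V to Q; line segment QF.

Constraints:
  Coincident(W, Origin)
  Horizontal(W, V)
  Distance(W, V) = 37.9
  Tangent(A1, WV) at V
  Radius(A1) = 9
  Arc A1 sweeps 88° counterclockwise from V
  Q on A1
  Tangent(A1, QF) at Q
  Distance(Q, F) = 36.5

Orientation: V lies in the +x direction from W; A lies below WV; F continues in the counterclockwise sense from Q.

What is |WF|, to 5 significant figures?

52.946

W is at the origin; WV is horizontal with |WV| = 37.9 and V on the +x side, so V = (37.900, 0.0000). Tangency of A1 to WV means the radius AV is perpendicular to WV, so A = V + (0, -9) = (37.900, -9.0000). On A1, V sits at bearing 90° from A; an 88° counterclockwise sweep puts Q at bearing 178°, so Q = A + 9.0·(cos 178°, sin 178°) = (28.905, -8.6859). Since A1 is tangent to QF there, AQ ⟂ QF, so QF runs along (−sin 178°, cos 178°); with |QF| = 36.5, F = (27.632, -45.164). Then |WF| = |F − W| = 52.946.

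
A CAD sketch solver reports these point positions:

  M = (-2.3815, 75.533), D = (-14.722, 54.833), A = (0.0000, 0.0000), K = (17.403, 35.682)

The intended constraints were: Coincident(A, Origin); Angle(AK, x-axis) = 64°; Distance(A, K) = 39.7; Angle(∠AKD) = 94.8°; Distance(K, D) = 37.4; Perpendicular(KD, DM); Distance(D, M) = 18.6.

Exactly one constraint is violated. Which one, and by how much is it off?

Distance(D, M) = 18.6 — off by 5.50.

A = (0.00, 0.00) ✓; AK at 64.00° ✓; |AK| = 39.70 ✓; ∠AKD = 94.80° ✓; |KD| = 37.40 ✓; ∠(KD, DM) = 90.00° ✓; |DM| = 24.10 ✗.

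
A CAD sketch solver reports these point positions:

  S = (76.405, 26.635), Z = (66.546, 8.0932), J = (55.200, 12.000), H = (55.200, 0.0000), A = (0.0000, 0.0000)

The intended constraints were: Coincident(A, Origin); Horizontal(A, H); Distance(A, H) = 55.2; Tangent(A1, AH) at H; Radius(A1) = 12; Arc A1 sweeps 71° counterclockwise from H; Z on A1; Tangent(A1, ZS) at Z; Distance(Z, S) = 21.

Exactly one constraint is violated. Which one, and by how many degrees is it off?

Tangent(A1, ZS) at Z — off by 9.00°.

A = (0.00, 0.00) ✓; A.y = 0.00, H.y = 0.00 ✓; |AH| = 55.20 ✓; ∠(JH, HA) = 90.00° ✓; |JH| = 12.00 ✓; bearing(J→Z) − bearing(J→H) = 71.00° ✓; |JZ| = 12.00 ✓; ∠(JZ, ZS) = 99.00° ✗; |ZS| = 21.00 ✓.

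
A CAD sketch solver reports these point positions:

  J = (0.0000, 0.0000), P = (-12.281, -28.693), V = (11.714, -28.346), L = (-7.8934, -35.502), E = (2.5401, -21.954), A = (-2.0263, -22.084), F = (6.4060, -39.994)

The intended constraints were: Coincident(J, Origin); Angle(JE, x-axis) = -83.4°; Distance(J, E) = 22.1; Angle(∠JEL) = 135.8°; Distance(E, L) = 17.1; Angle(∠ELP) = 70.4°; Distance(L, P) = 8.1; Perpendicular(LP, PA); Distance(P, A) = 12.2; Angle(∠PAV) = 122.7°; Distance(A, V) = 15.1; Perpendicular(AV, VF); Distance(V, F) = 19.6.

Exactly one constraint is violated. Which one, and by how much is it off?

Distance(V, F) = 19.6 — off by 6.80.

J = (0.00, 0.00) ✓; JE at -83.40° ✓; |JE| = 22.10 ✓; ∠JEL = 135.8° ✓; |EL| = 17.10 ✓; ∠ELP = 70.40° ✓; |LP| = 8.100 ✓; ∠(LP, PA) = 90.00° ✓; |PA| = 12.20 ✓; ∠PAV = 122.7° ✓; |AV| = 15.10 ✓; ∠(AV, VF) = 90.00° ✓; |VF| = 12.80 ✗.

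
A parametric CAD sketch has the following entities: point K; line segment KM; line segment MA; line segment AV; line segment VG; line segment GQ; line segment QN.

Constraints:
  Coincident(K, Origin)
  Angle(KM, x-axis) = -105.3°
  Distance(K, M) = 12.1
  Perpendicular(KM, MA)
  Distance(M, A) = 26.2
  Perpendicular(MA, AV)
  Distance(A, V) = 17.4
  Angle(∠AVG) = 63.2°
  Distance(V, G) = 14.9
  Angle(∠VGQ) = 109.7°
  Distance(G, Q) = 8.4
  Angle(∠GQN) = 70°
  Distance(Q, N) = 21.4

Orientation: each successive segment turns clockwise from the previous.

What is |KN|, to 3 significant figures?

33.0

K is at the origin; KM runs at -105.3° with length 12.1, so M = (-3.19, -11.7). The perpendicularity gives MA at right angles to KM, so MA runs at 165°; with |MA| = 26.2, A = (-28.5, -4.76). MA is perpendicular to AV, so AV runs at 74.7°; with |AV| = 17.4, V = (-23.9, 12.0). ∠AVG = 63.2° gives VG at -42.1° from the x-axis; with |VG| = 14.9, G = (-12.8, 2.04). ∠VGQ = 109.7° gives GQ at -112° from the x-axis; with |GQ| = 8.4, Q = (-16.0, -5.73). ∠GQN = 70.0° gives QN at 138° from the x-axis; with |QN| = 21.4, N = (-31.8, 8.70). Then |KN| = |N − K| = 33.0.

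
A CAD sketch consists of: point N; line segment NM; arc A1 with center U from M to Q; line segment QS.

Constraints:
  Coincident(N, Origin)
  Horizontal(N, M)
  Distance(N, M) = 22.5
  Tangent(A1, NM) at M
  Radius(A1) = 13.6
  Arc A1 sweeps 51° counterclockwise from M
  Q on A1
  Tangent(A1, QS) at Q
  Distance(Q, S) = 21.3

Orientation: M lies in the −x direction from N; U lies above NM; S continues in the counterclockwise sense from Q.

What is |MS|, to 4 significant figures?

32.27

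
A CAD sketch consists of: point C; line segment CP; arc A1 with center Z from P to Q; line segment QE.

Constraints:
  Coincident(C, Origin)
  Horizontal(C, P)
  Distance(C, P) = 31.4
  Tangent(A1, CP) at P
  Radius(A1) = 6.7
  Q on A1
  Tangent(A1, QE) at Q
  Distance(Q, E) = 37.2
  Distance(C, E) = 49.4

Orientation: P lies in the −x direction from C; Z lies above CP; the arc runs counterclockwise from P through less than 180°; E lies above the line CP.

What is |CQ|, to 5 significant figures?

25.529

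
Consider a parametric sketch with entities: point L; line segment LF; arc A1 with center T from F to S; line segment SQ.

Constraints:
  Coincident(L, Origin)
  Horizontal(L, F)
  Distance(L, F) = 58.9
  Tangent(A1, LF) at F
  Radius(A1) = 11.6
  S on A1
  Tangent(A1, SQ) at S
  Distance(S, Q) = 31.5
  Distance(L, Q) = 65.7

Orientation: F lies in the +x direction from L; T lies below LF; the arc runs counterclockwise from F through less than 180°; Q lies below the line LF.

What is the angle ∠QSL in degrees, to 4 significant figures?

107.7°

L is at the origin; LF is horizontal with |LF| = 58.9 and F on the +x side, so F = (58.90, 0.000). Tangency of A1 to LF means the radius TF is perpendicular to LF, so T = F + (0, -11.6) = (58.90, -11.60). Since TS ⟂ SQ (tangency), |TQ| = √(11.6² + 31.5²) = 33.57 regardless of where S sits on A1. So Q lies on both circle(L, 65.7) and circle(T, 33.57); the below-LF intersection is Q = (49.06, -43.69). S is the foot of the tangent from Q: S = (47.32, -12.24).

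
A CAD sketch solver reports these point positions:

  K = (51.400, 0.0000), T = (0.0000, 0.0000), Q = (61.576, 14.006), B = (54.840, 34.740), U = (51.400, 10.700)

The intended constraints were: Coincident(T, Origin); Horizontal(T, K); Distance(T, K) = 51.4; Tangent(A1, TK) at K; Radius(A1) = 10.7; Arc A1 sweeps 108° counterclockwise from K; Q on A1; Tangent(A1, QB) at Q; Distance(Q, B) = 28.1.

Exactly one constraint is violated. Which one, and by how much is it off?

Distance(Q, B) = 28.1 — off by 6.30.

T = (0.00, 0.00) ✓; T.y = 0.00, K.y = 0.00 ✓; |TK| = 51.40 ✓; ∠(UK, KT) = 90.00° ✓; |UK| = 10.70 ✓; bearing(U→Q) − bearing(U→K) = 108.0° ✓; |UQ| = 10.70 ✓; ∠(UQ, QB) = 90.00° ✓; |QB| = 21.80 ✗.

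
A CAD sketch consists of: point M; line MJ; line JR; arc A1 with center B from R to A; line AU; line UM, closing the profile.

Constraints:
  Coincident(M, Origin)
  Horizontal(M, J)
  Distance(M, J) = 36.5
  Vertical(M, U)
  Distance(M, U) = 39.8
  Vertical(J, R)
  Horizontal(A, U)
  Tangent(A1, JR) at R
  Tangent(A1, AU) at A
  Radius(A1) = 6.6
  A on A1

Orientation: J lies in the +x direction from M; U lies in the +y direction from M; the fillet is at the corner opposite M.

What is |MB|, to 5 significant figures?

44.679

MU is vertical with |MU| = 39.8 and U on the +y side, so U = (0.0000, 39.800). The virtual corner opposite M is at (36.500, 39.800). A1 meets JR tangentially, so BR is at right angles to JR and since A1 is tangent to AU there, BA ⟂ AU, with radius 6.6, so the center B sits 6.6 in from both sides at B = (29.900, 33.200). Then |MB| = |B − M| = 44.679.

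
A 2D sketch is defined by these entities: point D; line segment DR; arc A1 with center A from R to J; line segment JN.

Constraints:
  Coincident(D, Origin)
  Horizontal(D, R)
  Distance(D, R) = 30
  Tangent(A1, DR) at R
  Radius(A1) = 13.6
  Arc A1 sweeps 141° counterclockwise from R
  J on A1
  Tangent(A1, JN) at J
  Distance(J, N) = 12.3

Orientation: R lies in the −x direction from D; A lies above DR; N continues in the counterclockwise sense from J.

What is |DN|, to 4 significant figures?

44.49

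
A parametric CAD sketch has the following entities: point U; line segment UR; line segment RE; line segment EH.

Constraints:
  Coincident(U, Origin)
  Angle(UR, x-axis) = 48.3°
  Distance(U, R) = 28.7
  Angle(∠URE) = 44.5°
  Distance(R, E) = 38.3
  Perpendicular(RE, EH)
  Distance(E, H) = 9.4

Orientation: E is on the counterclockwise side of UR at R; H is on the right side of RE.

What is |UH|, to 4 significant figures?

34.48

U is at the origin; UR runs at 48.3° with length 28.7, so R = 28.7·(cos 48.3°, sin 48.3°) = (19.09, 21.43). ∠URE = 44.5°, so RE runs at 48.3° + (180° − 44.5°) = 183.8° from the x-axis; with |RE| = 38.3, E = R + 38.3·(cos 183.8°, sin 183.8°) = (-19.12, 18.89). The perpendicularity gives EH at right angles to RE; with |EH| = 9.4 on the right of RE, H = E + 9.4·(-0.06627, 0.9978) = (-19.75, 28.27). Then |UH| = |H − U| = 34.48.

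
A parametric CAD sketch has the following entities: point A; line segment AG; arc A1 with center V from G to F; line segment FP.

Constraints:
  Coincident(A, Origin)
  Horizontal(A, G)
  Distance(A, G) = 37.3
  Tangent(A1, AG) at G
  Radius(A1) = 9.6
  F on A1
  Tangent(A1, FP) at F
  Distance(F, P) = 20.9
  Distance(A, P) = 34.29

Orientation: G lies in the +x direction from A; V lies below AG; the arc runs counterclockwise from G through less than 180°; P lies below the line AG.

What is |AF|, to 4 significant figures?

28.94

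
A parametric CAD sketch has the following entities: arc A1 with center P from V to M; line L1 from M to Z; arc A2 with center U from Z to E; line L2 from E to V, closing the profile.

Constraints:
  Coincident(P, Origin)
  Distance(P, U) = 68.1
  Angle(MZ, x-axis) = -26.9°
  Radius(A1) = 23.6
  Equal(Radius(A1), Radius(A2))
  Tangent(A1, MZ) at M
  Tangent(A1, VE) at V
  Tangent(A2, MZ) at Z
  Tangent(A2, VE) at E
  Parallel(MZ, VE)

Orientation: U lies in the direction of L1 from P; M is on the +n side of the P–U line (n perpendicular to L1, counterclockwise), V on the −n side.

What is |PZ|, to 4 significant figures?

72.07

Tangency of A1 to both parallel lines with radius 23.6 puts M and V at P ± 23.6·n: M = (10.68, 21.05), V = (-10.68, -21.05). Equal radii place Z and E the same way about U: Z = U + 23.6·n = (71.41, -9.764), E = U − 23.6·n = (50.05, -51.86). Then |PZ| = |Z − P| = 72.07.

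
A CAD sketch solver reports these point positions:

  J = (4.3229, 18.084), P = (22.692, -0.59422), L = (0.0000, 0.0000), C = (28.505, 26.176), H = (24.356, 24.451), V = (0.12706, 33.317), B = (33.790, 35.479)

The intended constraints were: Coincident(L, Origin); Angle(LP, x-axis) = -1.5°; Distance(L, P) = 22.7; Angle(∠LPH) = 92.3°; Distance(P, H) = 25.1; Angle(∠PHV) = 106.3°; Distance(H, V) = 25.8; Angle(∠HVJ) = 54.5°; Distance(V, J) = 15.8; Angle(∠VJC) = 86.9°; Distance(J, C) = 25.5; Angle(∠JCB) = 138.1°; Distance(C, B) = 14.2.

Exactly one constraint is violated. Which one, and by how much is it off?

Distance(C, B) = 14.2 — off by 3.50.

L = (0.00, 0.00) ✓; LP at -1.500° ✓; |LP| = 22.70 ✓; ∠LPH = 92.30° ✓; |PH| = 25.10 ✓; ∠PHV = 106.3° ✓; |HV| = 25.80 ✓; ∠HVJ = 54.50° ✓; |VJ| = 15.80 ✓; ∠VJC = 86.90° ✓; |JC| = 25.50 ✓; ∠JCB = 138.1° ✓; |CB| = 10.70 ✗.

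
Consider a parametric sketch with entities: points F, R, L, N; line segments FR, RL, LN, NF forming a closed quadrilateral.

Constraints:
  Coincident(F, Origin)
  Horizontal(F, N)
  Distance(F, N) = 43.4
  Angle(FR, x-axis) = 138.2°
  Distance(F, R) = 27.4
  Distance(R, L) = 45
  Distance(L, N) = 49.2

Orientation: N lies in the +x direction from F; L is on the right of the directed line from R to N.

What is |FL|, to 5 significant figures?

22.117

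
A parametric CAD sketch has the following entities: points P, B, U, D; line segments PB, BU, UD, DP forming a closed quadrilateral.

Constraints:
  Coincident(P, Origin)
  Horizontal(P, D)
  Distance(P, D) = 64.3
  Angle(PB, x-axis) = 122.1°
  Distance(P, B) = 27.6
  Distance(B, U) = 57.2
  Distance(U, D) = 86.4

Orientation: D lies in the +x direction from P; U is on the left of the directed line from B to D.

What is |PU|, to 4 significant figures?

73.42

P is at the origin; PD is horizontal with |PD| = 64.3 and D in +x, so D = (64.3, 0). PB runs at 122.1° with |PB| = 27.6, so B = (-14.67, 23.38). U is determined by |BU| = 57.2 and |UD| = 86.4 together: it lies at the intersection of circle(B, 57.2) and circle(D, 86.4). With |BD| = 82.36, the foot of the radical line on BD is 15.72 from B and the perpendicular offset is √(57.2² − 15.72²) = 55.00. Taking the left-of-BD solution: U = (16.02, 71.65).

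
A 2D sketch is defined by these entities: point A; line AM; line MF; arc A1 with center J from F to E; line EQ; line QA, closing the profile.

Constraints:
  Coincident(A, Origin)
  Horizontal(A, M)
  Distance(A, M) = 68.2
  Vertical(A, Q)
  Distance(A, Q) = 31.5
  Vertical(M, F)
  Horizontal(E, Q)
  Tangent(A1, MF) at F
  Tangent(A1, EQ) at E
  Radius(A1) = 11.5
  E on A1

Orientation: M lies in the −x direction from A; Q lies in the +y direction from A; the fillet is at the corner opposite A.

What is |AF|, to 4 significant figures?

71.07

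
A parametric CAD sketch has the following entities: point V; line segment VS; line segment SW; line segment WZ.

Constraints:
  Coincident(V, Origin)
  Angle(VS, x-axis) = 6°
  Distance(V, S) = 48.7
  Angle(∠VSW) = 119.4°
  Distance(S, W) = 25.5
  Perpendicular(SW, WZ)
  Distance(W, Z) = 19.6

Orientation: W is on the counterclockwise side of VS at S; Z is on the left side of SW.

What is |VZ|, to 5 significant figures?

54.426

∠VSW = 119.4°, so SW runs at 6.0° + (180° − 119.4°) = 66.600° from the x-axis; with |SW| = 25.5, W = S + 25.5·(cos 66.600°, sin 66.600°) = (58.560, 28.493). SW is perpendicular to WZ; with |WZ| = 19.6 on the left of SW, Z = W + 19.6·(-0.91775, 0.39715) = (40.572, 36.277). Then |VZ| = |Z − V| = 54.426.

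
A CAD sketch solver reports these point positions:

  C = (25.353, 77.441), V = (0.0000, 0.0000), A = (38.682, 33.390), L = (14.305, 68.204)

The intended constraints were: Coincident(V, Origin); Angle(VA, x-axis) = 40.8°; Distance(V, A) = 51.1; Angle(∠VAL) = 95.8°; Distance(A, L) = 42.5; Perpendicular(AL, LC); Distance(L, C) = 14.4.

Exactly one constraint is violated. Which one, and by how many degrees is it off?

Perpendicular(AL, LC) — off by 4.90°.

V = (0.00, 0.00) ✓; VA at 40.80° ✓; |VA| = 51.10 ✓; ∠VAL = 95.80° ✓; |AL| = 42.50 ✓; ∠(AL, LC) = 85.10° ✗; |LC| = 14.40 ✓.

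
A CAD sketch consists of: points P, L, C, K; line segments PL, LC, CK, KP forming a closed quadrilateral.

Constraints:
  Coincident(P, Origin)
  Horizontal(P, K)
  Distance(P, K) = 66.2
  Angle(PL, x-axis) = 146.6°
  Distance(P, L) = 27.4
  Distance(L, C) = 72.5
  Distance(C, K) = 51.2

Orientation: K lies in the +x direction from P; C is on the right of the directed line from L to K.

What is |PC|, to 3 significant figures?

45.9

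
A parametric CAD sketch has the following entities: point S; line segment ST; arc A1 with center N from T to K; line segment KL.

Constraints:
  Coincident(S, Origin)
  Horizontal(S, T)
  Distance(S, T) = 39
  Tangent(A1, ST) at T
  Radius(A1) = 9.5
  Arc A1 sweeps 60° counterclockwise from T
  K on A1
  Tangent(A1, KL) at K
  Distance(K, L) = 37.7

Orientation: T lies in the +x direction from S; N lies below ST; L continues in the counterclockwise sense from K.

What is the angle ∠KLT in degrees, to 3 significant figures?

5.90°

S is at the origin; ST is horizontal with |ST| = 39.0 and T on the +x side, so T = (39.0, 0.00). Tangency of A1 to ST means the radius NT is perpendicular to ST, so N = T + (0, -9.5) = (39.0, -9.50). On A1, T sits at bearing 90° from N; a 60° counterclockwise sweep puts K at bearing 150°, so K = N + 9.5·(cos 150°, sin 150°) = (30.8, -4.75). Tangency of A1 to KL means the radius NK is perpendicular to KL, so KL runs along (−sin 150°, cos 150°); with |KL| = 37.7, L = (11.9, -37.4). Then cos ∠KLT = LK·LT / (|LK||LT|), giving 5.90°.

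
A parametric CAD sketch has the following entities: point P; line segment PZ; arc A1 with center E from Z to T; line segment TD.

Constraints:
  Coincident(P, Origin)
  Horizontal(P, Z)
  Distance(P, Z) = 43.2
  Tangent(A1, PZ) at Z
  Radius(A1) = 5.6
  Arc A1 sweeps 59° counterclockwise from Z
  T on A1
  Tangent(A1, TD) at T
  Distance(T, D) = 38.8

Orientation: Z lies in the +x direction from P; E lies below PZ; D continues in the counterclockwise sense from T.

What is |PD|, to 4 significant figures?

40.41

On A1, Z sits at bearing 90° from E; a 59° counterclockwise sweep puts T at bearing 149°, so T = E + 5.6·(cos 149°, sin 149°) = (38.40, -2.716). A1 meets TD tangentially, so ET is at right angles to TD, so TD runs along (−sin 149°, cos 149°); with |TD| = 38.8, D = (18.42, -35.97). Then |PD| = |D − P| = 40.41.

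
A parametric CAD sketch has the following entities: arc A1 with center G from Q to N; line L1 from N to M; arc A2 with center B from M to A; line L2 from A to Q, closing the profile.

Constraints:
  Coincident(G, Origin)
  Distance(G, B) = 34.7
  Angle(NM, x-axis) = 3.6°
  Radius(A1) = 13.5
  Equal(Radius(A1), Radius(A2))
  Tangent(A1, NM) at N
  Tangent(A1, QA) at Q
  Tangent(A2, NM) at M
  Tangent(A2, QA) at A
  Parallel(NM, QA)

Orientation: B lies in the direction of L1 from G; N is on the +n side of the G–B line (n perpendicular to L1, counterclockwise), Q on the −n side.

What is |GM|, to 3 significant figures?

37.2

Tangency of A1 to both parallel lines with radius 13.5 puts N and Q at G ± 13.5·n: N = (-0.848, 13.5), Q = (0.848, -13.5). Equal radii place M and A the same way about B: M = B + 13.5·n = (33.8, 15.7), A = B − 13.5·n = (35.5, -11.3). Then |GM| = |M − G| = 37.2.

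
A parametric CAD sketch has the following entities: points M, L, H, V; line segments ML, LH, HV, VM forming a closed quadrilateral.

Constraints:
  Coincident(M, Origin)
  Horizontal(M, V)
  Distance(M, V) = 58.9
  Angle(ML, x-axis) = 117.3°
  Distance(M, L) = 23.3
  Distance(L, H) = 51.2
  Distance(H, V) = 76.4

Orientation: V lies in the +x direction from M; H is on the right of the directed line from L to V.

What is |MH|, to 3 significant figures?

32.5

Checks: M.y = 0.00, V.y = 0.00 ✓; |LH| = 51.20 ✓; |HV| = 76.40 ✓.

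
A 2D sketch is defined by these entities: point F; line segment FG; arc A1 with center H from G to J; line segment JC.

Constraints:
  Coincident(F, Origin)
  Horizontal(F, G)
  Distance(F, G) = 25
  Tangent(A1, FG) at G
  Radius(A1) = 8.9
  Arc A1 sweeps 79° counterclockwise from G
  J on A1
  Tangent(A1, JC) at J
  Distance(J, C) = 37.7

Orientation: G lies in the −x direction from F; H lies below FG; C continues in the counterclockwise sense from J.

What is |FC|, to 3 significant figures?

60.2

F is at the origin; F and G share the same y with |FG| = 25.0 and G on the −x side, so G = (-25.0, 0.00). The tangent condition forces HG to be normal to FG, so H = G + (0, -8.9) = (-25.0, -8.90). On A1, G sits at bearing 90° from H; a 79° counterclockwise sweep puts J at bearing 169°, so J = H + 8.9·(cos 169°, sin 169°) = (-33.7, -7.20). Since A1 is tangent to JC there, HJ ⟂ JC, so JC runs along (−sin 169°, cos 169°); with |JC| = 37.7, C = (-40.9, -44.2). Then |FC| = |C − F| = 60.2.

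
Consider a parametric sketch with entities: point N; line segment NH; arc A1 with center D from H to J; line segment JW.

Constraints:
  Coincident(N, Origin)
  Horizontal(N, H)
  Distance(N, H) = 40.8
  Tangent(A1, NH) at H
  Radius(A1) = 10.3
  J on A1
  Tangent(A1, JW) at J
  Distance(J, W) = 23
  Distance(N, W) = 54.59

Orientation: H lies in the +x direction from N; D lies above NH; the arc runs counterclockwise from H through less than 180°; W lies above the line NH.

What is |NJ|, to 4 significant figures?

52.29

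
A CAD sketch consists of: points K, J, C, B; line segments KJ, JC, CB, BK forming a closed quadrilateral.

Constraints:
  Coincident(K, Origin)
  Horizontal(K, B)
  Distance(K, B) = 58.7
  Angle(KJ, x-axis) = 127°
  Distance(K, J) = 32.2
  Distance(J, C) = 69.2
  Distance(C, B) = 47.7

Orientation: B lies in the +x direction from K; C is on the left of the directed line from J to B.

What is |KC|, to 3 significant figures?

65.7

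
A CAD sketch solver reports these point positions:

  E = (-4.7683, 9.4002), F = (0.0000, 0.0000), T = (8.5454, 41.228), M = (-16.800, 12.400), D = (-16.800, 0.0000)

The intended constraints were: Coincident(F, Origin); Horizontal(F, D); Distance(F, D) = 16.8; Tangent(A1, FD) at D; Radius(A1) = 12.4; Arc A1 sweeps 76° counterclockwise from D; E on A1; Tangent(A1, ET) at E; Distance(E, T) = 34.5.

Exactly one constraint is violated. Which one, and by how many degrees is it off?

Tangent(A1, ET) at E — off by 8.70°.

F = (0.00, 0.00) ✓; F.y = 0.00, D.y = 0.00 ✓; |FD| = 16.80 ✓; ∠(MD, DF) = 90.00° ✓; |MD| = 12.40 ✓; bearing(M→E) − bearing(M→D) = 76.00° ✓; |ME| = 12.40 ✓; ∠(ME, ET) = 98.70° ✗; |ET| = 34.50 ✓.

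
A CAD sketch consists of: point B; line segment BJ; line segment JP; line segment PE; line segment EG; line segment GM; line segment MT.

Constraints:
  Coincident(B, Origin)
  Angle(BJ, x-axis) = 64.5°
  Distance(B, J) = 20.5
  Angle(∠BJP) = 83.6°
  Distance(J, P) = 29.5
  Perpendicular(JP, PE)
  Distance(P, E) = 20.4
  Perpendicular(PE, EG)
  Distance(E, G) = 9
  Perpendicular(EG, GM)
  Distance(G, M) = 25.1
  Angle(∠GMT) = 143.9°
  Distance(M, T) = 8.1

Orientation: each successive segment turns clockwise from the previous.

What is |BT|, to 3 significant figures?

39.1

EG is perpendicular to GM, so GM runs at 58.1°; with |GM| = 25.1, M = (28.7, 11.7). ∠GMT = 143.9° gives MT at 22.0° from the x-axis; with |MT| = 8.1, T = (36.2, 14.7). Then |BT| = |T − B| = 39.1.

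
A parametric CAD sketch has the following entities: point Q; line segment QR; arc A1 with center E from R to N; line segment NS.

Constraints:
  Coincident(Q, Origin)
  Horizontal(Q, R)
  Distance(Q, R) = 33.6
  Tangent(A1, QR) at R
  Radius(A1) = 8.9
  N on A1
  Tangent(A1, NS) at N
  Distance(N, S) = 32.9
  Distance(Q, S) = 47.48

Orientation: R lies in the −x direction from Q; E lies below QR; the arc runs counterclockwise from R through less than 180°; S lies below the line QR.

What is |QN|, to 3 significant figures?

43.3

Checks: |EN| = 8.900 ✓; ∠(EN, NS) = 90.00° ✓; |NS| = 32.90 ✓; |QS| = 47.48 ✓.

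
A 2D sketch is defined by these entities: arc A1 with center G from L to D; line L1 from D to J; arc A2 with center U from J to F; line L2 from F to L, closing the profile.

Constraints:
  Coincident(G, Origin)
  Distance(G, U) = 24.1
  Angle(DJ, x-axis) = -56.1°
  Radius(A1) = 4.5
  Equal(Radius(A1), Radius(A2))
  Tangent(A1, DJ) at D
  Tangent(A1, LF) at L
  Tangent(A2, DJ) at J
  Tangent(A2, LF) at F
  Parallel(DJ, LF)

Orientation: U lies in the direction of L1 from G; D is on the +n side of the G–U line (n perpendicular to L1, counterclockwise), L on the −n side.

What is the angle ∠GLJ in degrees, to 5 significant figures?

69.522°

Tangency of A1 to both parallel lines with radius 4.5 puts D and L at G ± 4.5·n: D = (3.7351, 2.5099), L = (-3.7351, -2.5099). Equal radii place J and F the same way about U: J = U + 4.5·n = (17.177, -17.493), F = U − 4.5·n = (9.7066, -22.513). Then cos ∠GLJ = LG·LJ / (|LG||LJ|), giving 69.522°.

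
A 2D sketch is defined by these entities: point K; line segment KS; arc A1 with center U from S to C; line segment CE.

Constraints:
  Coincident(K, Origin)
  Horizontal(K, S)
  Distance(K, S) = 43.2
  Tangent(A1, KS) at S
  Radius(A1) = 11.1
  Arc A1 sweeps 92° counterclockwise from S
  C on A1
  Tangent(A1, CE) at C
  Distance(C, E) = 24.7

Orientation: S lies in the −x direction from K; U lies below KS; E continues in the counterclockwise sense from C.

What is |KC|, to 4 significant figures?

55.50

K is at the origin; K and S share the same y with |KS| = 43.2 and S on the −x side, so S = (-43.20, 0.000). The tangent condition forces US to be normal to KS, so U = S + (0, -11.1) = (-43.20, -11.10). On A1, S sits at bearing 90° from U; a 92° counterclockwise sweep puts C at bearing 182°, so C = U + 11.1·(cos 182°, sin 182°) = (-54.29, -11.49). Then |KC| = |C − K| = 55.50.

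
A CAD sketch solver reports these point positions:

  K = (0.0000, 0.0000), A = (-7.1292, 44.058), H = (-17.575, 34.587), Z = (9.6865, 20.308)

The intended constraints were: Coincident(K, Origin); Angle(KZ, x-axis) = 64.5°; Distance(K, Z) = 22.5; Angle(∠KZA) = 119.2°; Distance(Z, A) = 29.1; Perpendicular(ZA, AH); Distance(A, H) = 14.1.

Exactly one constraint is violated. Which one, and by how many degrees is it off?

Perpendicular(ZA, AH) — off by 6.90°.

K = (0.00, 0.00) ✓; KZ at 64.50° ✓; |KZ| = 22.50 ✓; ∠KZA = 119.2° ✓; |ZA| = 29.10 ✓; ∠(ZA, AH) = 96.90° ✗; |AH| = 14.10 ✓.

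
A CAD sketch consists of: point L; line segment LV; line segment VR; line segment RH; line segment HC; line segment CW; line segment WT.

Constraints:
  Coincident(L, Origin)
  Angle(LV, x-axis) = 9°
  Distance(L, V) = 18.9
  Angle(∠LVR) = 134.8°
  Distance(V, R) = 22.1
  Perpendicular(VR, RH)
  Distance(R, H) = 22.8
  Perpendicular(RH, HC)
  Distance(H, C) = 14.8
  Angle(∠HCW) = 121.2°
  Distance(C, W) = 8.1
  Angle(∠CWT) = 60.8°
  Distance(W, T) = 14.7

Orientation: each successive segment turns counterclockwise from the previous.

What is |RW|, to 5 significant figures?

24.754

L is at the origin; LV runs at 9.0° with length 18.9, so V = (18.667, 2.9566). ∠LVR = 134.8° gives VR at 54.200° from the x-axis; with |VR| = 22.1, R = (31.595, 20.881). The perpendicularity gives RH at right angles to VR, so RH runs at 144.20°; with |RH| = 22.8, H = (13.103, 34.218). The perpendicularity gives HC at right angles to RH, so HC runs at -125.80°; with |HC| = 14.8, C = (4.4452, 22.214). ∠HCW = 121.2° gives CW at -67.000° from the x-axis; with |CW| = 8.1, W = (7.6102, 14.758). Then |RW| = |W − R| = 24.754.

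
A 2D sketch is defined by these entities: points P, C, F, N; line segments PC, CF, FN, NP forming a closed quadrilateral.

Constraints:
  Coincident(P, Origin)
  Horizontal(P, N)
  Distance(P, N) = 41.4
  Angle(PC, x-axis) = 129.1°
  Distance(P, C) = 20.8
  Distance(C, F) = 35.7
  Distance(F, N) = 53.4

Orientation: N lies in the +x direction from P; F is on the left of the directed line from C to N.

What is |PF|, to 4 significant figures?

44.43

P is at the origin; P and N share the same y with |PN| = 41.4 and N in +x, so N = (41.4, 0). PC runs at 129.1° with |PC| = 20.8, so C = (-13.12, 16.14). F is determined by |CF| = 35.7 and |FN| = 53.4 together: it lies at the intersection of circle(C, 35.7) and circle(N, 53.4). With |CN| = 56.86, the foot of the radical line on CN is 14.56 from C and the perpendicular offset is √(35.7² − 14.56²) = 32.60. Taking the left-of-CN solution: F = (10.10, 43.26).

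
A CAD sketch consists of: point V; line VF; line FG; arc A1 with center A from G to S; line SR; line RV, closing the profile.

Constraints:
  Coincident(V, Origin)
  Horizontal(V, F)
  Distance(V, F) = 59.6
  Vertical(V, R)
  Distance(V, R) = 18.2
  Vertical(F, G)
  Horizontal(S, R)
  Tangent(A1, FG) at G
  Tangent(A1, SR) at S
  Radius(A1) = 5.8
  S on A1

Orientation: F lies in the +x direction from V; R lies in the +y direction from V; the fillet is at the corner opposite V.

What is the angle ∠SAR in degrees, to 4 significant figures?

83.85°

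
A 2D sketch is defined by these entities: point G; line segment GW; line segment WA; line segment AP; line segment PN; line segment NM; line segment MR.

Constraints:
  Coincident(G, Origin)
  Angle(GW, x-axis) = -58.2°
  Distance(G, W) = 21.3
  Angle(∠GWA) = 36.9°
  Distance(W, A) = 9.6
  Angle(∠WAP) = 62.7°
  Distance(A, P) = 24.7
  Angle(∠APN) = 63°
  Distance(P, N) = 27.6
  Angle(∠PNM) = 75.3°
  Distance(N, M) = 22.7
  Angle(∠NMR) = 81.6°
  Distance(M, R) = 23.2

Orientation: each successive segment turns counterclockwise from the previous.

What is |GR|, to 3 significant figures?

8.71

G is at the origin; GW runs at -58.2° with length 21.3, so W = (11.2, -18.1). ∠GWA = 36.9° gives WA at 84.9° from the x-axis; with |WA| = 9.6, A = (12.1, -8.54). ∠WAP = 62.7° gives AP at -158° from the x-axis; with |AP| = 24.7, P = (-10.8, -17.9). ∠APN = 63.0° gives PN at -40.8° from the x-axis; with |PN| = 27.6, N = (10.1, -35.9). ∠PNM = 75.3° gives NM at 63.9° from the x-axis; with |NM| = 22.7, M = (20.1, -15.5). ∠NMR = 81.6° gives MR at 162° from the x-axis; with |MR| = 23.2, R = (-2.01, -8.47). Then |GR| = |R − G| = 8.71.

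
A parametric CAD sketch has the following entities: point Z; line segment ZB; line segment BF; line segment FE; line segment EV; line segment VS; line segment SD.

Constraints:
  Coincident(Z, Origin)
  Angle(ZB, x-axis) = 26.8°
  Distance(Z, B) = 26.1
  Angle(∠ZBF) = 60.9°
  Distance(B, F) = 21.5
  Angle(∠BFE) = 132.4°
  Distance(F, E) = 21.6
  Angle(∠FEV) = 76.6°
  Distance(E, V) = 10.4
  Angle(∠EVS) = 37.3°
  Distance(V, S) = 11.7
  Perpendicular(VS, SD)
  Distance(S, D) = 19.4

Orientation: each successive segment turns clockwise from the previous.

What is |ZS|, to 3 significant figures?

22.7

Z is at the origin; ZB runs at 26.8° with length 26.1, so B = (23.3, 11.8). ∠ZBF = 60.9° gives BF at -92.3° from the x-axis; with |BF| = 21.5, F = (22.4, -9.71). ∠BFE = 132.4° gives FE at -140° from the x-axis; with |FE| = 21.6, E = (5.91, -23.6). ∠FEV = 76.6° gives EV at 117° from the x-axis; with |EV| = 10.4, V = (1.24, -14.3). ∠EVS = 37.3° gives VS at -26.0° from the x-axis; with |VS| = 11.7, S = (11.8, -19.5). Then |ZS| = |S − Z| = 22.7.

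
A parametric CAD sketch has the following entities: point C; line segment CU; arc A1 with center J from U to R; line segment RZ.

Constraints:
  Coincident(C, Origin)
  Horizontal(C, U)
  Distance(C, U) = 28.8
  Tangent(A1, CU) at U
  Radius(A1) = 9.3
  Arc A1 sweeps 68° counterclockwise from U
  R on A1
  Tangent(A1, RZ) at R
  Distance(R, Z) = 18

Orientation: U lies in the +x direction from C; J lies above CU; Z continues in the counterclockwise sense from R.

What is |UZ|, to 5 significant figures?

27.251

On A1, U sits at bearing -90° from J; a 68° counterclockwise sweep puts R at bearing -22°, so R = J + 9.3·(cos -22°, sin -22°) = (37.423, 5.8162). The tangent condition forces JR to be normal to RZ, so RZ runs along (−sin -22°, cos -22°); with |RZ| = 18.0, Z = (44.166, 22.505). Then |UZ| = |Z − U| = 27.251.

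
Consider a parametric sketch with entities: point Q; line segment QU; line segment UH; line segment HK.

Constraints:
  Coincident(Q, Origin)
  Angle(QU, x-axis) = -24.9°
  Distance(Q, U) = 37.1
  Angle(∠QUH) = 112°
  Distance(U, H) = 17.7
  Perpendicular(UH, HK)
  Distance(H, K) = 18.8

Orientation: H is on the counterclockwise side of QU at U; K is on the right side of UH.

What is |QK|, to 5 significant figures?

61.875

Q is at the origin; QU runs at -24.9° with length 37.1, so U = 37.1·(cos -24.9°, sin -24.9°) = (33.651, -15.620). ∠QUH = 112.0°, so UH runs at -24.9° + (180° − 112.0°) = 43.100° from the x-axis; with |UH| = 17.7, H = U + 17.7·(cos 43.100°, sin 43.100°) = (46.575, -3.5265). UH ⟂ HK; with |HK| = 18.8 on the right of UH, K = H + 18.8·(0.68327, -0.73016) = (59.421, -17.254). Then |QK| = |K − Q| = 61.875.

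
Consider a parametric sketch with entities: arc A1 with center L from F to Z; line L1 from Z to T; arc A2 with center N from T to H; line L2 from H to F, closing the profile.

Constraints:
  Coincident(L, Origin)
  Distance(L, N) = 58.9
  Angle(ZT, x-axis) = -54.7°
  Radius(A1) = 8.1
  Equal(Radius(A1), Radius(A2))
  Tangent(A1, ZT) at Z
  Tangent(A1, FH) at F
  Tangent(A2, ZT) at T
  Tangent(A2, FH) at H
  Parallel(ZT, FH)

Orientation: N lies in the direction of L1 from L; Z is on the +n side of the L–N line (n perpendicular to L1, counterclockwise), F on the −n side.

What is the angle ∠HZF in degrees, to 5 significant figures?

74.621°

Tangency of A1 to both parallel lines with radius 8.1 puts Z and F at L ± 8.1·n: Z = (6.6107, 4.6806), F = (-6.6107, -4.6806). Equal radii place T and H the same way about N: T = N + 8.1·n = (40.647, -43.390), H = N − 8.1·n = (27.425, -52.751). Then cos ∠HZF = ZH·ZF / (|ZH||ZF|), giving 74.621°.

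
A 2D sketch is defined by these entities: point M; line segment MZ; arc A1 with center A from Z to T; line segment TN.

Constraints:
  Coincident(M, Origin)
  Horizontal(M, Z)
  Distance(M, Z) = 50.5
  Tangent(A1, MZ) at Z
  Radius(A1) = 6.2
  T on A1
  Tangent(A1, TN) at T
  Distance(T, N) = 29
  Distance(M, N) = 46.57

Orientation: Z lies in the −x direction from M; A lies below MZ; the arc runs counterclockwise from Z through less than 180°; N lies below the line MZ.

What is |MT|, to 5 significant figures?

55.921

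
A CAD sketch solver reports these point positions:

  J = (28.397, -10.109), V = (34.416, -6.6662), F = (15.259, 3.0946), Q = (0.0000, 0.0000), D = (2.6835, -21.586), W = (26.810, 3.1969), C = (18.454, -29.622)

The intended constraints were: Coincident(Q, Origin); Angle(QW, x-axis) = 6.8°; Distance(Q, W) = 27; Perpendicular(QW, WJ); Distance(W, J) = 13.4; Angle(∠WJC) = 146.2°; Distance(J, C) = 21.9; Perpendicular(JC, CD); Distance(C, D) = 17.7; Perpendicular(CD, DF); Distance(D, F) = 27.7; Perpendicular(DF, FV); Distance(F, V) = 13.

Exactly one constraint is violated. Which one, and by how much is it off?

Distance(F, V) = 13 — off by 8.50.

Q = (0.00, 0.00) ✓; QW at 6.800° ✓; |QW| = 27.00 ✓; ∠(QW, WJ) = 90.00° ✓; |WJ| = 13.40 ✓; ∠WJC = 146.2° ✓; |JC| = 21.90 ✓; ∠(JC, CD) = 90.00° ✓; |CD| = 17.70 ✓; ∠(CD, DF) = 90.00° ✓; |DF| = 27.70 ✓; ∠(DF, FV) = 90.00° ✓; |FV| = 21.50 ✗.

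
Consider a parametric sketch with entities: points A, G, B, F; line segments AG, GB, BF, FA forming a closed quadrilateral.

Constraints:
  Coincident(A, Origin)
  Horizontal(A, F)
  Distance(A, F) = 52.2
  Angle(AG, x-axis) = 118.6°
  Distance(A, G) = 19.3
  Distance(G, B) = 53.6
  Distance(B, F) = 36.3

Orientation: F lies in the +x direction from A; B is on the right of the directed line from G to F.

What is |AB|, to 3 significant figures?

34.9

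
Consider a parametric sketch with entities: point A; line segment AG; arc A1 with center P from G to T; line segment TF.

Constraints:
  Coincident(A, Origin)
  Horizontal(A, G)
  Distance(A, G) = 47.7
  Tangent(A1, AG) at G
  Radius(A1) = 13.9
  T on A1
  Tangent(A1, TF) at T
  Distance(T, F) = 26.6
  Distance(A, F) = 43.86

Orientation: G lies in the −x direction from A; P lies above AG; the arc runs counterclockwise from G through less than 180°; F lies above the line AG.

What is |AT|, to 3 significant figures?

35.8

Checks: ∠(PG, GA) = 90.00° ✓; |PT| = 13.90 ✓; ∠(PT, TF) = 90.00° ✓; |TF| = 26.60 ✓; |AF| = 43.86 ✓.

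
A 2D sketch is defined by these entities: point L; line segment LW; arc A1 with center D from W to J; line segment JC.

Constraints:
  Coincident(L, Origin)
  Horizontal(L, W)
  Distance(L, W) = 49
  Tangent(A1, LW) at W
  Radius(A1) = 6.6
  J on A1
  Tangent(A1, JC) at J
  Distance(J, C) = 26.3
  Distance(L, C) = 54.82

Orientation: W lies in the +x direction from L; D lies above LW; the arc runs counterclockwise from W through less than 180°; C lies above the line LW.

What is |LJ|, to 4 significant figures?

55.76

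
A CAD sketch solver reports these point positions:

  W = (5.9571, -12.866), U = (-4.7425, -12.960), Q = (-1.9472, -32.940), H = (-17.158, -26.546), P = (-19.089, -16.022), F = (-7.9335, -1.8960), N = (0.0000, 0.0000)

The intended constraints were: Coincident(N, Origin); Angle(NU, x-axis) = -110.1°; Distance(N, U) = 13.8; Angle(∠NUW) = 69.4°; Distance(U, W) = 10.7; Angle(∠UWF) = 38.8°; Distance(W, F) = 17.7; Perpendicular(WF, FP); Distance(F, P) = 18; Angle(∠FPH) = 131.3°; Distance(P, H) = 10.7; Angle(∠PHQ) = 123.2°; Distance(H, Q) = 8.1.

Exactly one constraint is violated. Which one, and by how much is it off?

Distance(H, Q) = 8.1 — off by 8.40.

N = (0.00, 0.00) ✓; NU at -110.1° ✓; |NU| = 13.80 ✓; ∠NUW = 69.40° ✓; |UW| = 10.70 ✓; ∠UWF = 38.80° ✓; |WF| = 17.70 ✓; ∠(WF, FP) = 90.00° ✓; |FP| = 18.00 ✓; ∠FPH = 131.3° ✓; |PH| = 10.70 ✓; ∠PHQ = 123.2° ✓; |HQ| = 16.50 ✗.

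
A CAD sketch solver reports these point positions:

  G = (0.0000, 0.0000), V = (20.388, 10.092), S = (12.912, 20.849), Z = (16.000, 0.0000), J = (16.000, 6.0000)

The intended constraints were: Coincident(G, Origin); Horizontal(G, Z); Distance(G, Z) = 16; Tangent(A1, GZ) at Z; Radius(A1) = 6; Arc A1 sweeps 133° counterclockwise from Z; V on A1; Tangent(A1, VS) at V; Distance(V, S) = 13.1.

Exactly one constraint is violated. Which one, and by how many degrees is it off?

Tangent(A1, VS) at V — off by 8.20°.

G = (0.00, 0.00) ✓; G.y = 0.00, Z.y = 0.00 ✓; |GZ| = 16.00 ✓; ∠(JZ, ZG) = 90.00° ✓; |JZ| = 6.000 ✓; bearing(J→V) − bearing(J→Z) = 133.0° ✓; |JV| = 6.000 ✓; ∠(JV, VS) = 98.20° ✗; |VS| = 13.10 ✓.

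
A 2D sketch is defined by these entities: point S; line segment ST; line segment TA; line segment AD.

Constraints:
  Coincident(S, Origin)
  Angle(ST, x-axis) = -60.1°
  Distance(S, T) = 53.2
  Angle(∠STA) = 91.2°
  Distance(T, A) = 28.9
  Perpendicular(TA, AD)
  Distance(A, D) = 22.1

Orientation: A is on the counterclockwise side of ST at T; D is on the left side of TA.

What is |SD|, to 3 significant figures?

43.2

∠STA = 91.2°, so TA runs at -60.1° + (180° − 91.2°) = 28.7° from the x-axis; with |TA| = 28.9, A = T + 28.9·(cos 28.7°, sin 28.7°) = (51.9, -32.2). TA is perpendicular to AD; with |AD| = 22.1 on the left of TA, D = A + 22.1·(-0.480, 0.877) = (41.3, -12.9). Then |SD| = |D − S| = 43.2.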